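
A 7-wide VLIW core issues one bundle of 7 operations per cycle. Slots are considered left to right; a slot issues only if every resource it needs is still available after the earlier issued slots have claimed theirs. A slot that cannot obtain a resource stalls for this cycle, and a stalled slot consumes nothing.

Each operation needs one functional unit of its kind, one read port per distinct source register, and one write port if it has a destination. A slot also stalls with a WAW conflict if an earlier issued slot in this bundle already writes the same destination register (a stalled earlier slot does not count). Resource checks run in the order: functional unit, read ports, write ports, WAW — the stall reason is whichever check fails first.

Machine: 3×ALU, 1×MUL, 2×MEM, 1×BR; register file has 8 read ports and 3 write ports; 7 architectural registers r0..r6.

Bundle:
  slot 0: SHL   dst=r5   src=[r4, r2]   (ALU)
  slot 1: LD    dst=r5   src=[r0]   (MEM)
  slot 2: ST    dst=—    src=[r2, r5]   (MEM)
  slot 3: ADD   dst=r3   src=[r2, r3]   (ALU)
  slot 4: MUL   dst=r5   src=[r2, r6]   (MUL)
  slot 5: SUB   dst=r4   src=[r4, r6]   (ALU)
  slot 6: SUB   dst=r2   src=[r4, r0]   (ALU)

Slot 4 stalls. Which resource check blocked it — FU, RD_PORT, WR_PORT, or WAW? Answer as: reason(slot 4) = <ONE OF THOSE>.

  0. ALU→r5 ⇒ go  {2A/1Mu/2Ld/1B | 6r 2w}
  1. MEM→r5 ⇒ no(WAW)  {2A/1Mu/2Ld/1B | 6r 2w}
  2. MEM ⇒ go  {2A/1Mu/1Ld/1B | 4r 2w}
  3. ALU→r3 ⇒ go  {1A/1Mu/1Ld/1B | 2r 1w}
  4. MUL→r5 ⇒ no(WAW)  {1A/1Mu/1Ld/1B | 2r 1w}
  5. ALU→r4 ⇒ go  {0A/1Mu/1Ld/1B | 0r 0w}
  6. ALU→r2 ⇒ no(FU)  {0A/1Mu/1Ld/1B | 0r 0w}

reason(slot 4) = WAW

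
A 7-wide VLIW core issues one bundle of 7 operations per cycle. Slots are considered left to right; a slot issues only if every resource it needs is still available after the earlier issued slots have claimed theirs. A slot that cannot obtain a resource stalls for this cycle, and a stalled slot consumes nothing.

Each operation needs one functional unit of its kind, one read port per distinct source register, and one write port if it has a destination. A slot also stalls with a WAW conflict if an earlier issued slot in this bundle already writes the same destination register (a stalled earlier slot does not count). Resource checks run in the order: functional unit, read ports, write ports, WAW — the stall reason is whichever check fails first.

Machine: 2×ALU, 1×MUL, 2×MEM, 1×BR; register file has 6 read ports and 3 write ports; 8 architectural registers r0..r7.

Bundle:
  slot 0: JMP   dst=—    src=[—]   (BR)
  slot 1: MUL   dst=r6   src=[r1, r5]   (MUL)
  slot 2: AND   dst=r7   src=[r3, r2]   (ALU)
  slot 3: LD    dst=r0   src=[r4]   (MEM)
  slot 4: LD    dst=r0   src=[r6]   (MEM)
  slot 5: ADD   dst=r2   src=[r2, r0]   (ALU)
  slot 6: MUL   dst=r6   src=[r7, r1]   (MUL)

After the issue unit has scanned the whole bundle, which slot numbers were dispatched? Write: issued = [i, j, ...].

issued = [0, 1, 2, 3]

slot 0 (BR): ISSUE — free A2,Mu1,Ld2,B0 rp6 wp3
slot 1 (MUL): ISSUE — free A2,Mu0,Ld2,B0 rp4 wp2
slot 2 (ALU): ISSUE — free A1,Mu0,Ld2,B0 rp2 wp1
slot 3 (MEM): ISSUE — free A1,Mu0,Ld1,B0 rp1 wp0
slot 4 (MEM): stall WR_PORT — free A1,Mu0,Ld1,B0 rp1 wp0
slot 5 (ALU): stall RD_PORT — free A1,Mu0,Ld1,B0 rp1 wp0
slot 6 (MUL): stall FU — free A1,Mu0,Ld1,B0 rp1 wp0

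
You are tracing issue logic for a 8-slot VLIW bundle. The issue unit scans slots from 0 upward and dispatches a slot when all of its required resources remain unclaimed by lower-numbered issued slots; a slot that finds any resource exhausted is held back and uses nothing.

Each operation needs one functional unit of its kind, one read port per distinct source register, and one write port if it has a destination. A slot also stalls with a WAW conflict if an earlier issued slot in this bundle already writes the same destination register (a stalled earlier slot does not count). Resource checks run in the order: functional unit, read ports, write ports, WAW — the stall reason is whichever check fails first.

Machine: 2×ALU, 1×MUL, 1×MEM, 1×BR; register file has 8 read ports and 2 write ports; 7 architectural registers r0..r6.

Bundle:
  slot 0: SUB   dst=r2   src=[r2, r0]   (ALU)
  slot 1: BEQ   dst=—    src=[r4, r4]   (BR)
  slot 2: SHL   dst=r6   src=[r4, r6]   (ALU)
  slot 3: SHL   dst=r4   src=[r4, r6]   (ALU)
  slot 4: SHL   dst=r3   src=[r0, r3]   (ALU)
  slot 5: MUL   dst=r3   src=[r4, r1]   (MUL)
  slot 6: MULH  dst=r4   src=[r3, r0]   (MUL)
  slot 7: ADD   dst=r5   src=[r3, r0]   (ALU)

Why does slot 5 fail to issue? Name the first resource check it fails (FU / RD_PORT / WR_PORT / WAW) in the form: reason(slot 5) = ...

reason(slot 5) = WR_PORT

[0] ALU needs rd=2 wr=1: ok; after: ALU=1 MUL=1 MEM=1 BR=1, R=6, W=1
[1] BR needs rd=1 wr=0: ok; after: ALU=1 MUL=1 MEM=1 BR=0, R=5, W=1
[2] ALU needs rd=2 wr=1: ok; after: ALU=0 MUL=1 MEM=1 BR=0, R=3, W=0
[3] ALU needs rd=2 wr=1: FU; after: ALU=0 MUL=1 MEM=1 BR=0, R=3, W=0
[4] ALU needs rd=2 wr=1: FU; after: ALU=0 MUL=1 MEM=1 BR=0, R=3, W=0
[5] MUL needs rd=2 wr=1: WR_PORT; after: ALU=0 MUL=1 MEM=1 BR=0, R=3, W=0
[6] MUL needs rd=2 wr=1: WR_PORT; after: ALU=0 MUL=1 MEM=1 BR=0, R=3, W=0
[7] ALU needs rd=2 wr=1: FU; after: ALU=0 MUL=1 MEM=1 BR=0, R=3, W=0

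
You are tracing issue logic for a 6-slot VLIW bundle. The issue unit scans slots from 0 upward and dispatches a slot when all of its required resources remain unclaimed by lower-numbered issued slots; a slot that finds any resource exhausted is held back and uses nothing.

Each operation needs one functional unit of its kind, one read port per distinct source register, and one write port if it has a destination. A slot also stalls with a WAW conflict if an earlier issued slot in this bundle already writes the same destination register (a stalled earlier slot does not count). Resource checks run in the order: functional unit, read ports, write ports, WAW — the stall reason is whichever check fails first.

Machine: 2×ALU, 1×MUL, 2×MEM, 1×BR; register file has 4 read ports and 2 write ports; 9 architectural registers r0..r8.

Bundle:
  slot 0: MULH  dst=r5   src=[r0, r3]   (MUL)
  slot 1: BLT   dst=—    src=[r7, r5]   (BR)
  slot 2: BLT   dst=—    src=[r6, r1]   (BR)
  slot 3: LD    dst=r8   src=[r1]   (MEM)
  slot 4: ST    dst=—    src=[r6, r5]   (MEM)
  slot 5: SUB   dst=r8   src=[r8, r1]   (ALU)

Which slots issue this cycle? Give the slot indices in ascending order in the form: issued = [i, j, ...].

slot 0 (MUL): ISSUE — free A2,Mu0,Ld2,B1 rp2 wp1
slot 1 (BR): ISSUE — free A2,Mu0,Ld2,B0 rp0 wp1
slot 2 (BR): stall FU — free A2,Mu0,Ld2,B0 rp0 wp1
slot 3 (MEM): stall RD_PORT — free A2,Mu0,Ld2,B0 rp0 wp1
slot 4 (MEM): stall RD_PORT — free A2,Mu0,Ld2,B0 rp0 wp1
slot 5 (ALU): stall RD_PORT — free A2,Mu0,Ld2,B0 rp0 wp1

issued = [0, 1]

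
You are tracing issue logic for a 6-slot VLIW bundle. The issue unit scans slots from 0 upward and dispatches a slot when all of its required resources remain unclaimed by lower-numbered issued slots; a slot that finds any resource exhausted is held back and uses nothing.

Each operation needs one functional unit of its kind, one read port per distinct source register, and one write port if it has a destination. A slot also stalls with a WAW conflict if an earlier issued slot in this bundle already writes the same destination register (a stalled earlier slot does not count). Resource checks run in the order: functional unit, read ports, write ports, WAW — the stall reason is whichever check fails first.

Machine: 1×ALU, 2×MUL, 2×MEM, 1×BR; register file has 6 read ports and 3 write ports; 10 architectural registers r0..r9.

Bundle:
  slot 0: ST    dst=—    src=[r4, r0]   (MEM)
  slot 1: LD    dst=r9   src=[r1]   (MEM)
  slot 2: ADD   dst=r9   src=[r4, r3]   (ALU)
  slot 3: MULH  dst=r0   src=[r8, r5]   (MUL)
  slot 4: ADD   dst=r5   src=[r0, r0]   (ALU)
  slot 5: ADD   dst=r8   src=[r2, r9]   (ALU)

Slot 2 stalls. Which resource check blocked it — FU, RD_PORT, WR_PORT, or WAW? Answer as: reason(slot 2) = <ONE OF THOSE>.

reason(slot 2) = WAW

[0] MEM needs rd=2 wr=0: ok; after: ALU=1 MUL=2 MEM=1 BR=1, R=4, W=3
[1] MEM needs rd=1 wr=1: ok; after: ALU=1 MUL=2 MEM=0 BR=1, R=3, W=2
[2] ALU needs rd=2 wr=1: WAW; after: ALU=1 MUL=2 MEM=0 BR=1, R=3, W=2
[3] MUL needs rd=2 wr=1: ok; after: ALU=1 MUL=1 MEM=0 BR=1, R=1, W=1
[4] ALU needs rd=1 wr=1: ok; after: ALU=0 MUL=1 MEM=0 BR=1, R=0, W=0
[5] ALU needs rd=2 wr=1: FU; after: ALU=0 MUL=1 MEM=0 BR=1, R=0, W=0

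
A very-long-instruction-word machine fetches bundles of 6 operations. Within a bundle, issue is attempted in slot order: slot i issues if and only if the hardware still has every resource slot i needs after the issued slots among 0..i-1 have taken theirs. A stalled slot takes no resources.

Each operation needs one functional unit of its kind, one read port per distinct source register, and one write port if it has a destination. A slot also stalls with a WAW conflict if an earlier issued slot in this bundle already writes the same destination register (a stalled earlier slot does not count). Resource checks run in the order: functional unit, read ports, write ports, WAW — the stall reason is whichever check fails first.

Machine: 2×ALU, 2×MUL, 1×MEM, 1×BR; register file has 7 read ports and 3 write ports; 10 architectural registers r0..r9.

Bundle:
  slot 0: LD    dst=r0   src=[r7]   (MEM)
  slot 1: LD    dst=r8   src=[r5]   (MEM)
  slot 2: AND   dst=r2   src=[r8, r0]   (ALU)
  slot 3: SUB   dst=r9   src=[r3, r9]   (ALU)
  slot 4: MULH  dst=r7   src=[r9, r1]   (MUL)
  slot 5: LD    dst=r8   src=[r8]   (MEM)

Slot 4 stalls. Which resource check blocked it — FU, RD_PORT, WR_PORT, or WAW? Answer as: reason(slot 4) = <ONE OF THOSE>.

reason(slot 4) = WR_PORT

  0. MEM→r0 ⇒ go  {2A/2Mu/0Ld/1B | 6r 2w}
  1. MEM→r8 ⇒ no(FU)  {2A/2Mu/0Ld/1B | 6r 2w}
  2. ALU→r2 ⇒ go  {1A/2Mu/0Ld/1B | 4r 1w}
  3. ALU→r9 ⇒ go  {0A/2Mu/0Ld/1B | 2r 0w}
  4. MUL→r7 ⇒ no(WR_PORT)  {0A/2Mu/0Ld/1B | 2r 0w}
  5. MEM→r8 ⇒ no(FU)  {0A/2Mu/0Ld/1B | 2r 0w}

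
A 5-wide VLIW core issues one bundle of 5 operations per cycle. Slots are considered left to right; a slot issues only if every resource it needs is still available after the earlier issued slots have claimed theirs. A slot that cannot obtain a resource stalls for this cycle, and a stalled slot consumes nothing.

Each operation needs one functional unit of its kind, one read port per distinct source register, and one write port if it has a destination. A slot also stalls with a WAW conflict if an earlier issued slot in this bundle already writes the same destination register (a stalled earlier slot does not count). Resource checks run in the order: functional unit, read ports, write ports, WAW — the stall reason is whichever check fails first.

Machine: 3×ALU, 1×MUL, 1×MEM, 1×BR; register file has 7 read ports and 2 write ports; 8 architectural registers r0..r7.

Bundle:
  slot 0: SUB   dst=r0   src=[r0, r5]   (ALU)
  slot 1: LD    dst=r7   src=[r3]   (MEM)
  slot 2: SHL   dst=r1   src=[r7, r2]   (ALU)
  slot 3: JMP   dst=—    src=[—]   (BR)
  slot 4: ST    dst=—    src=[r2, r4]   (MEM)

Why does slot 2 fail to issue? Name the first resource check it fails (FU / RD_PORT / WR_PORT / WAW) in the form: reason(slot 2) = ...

reason(slot 2) = WR_PORT

slot 0 (ALU): ISSUE — free A2,Mu1,Ld1,B1 rp5 wp1
slot 1 (MEM): ISSUE — free A2,Mu1,Ld0,B1 rp4 wp0
slot 2 (ALU): stall WR_PORT — free A2,Mu1,Ld0,B1 rp4 wp0
slot 3 (BR): ISSUE — free A2,Mu1,Ld0,B0 rp4 wp0
slot 4 (MEM): stall FU — free A2,Mu1,Ld0,B0 rp4 wp0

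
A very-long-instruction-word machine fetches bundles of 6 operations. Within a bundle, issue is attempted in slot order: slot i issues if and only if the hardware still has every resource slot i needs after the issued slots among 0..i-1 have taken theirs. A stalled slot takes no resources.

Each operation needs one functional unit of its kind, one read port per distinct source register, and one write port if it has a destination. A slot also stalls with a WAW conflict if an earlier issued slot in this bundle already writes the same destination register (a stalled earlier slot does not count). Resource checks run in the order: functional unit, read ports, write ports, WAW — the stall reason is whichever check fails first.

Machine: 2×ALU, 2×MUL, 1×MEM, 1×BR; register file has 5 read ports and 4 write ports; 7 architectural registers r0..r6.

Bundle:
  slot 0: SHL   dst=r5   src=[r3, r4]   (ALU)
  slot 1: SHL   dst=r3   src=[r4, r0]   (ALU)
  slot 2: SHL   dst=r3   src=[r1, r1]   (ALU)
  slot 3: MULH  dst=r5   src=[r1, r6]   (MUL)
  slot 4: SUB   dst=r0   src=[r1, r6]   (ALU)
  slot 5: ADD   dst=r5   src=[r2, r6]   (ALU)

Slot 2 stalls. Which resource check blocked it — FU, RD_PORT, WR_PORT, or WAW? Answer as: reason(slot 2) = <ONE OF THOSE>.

reason(slot 2) = FU

(0) want 1×ALU +2rd +1wr — yes → AL1|MU2|ME1|BR1|rd3|wr3
(1) want 1×ALU +2rd +1wr — yes → AL0|MU2|ME1|BR1|rd1|wr2
(2) want 1×ALU +1rd +1wr — FU → AL0|MU2|ME1|BR1|rd1|wr2
(3) want 1×MUL +2rd +1wr — RD_PORT → AL0|MU2|ME1|BR1|rd1|wr2
(4) want 1×ALU +2rd +1wr — FU → AL0|MU2|ME1|BR1|rd1|wr2
(5) want 1×ALU +2rd +1wr — FU → AL0|MU2|ME1|BR1|rd1|wr2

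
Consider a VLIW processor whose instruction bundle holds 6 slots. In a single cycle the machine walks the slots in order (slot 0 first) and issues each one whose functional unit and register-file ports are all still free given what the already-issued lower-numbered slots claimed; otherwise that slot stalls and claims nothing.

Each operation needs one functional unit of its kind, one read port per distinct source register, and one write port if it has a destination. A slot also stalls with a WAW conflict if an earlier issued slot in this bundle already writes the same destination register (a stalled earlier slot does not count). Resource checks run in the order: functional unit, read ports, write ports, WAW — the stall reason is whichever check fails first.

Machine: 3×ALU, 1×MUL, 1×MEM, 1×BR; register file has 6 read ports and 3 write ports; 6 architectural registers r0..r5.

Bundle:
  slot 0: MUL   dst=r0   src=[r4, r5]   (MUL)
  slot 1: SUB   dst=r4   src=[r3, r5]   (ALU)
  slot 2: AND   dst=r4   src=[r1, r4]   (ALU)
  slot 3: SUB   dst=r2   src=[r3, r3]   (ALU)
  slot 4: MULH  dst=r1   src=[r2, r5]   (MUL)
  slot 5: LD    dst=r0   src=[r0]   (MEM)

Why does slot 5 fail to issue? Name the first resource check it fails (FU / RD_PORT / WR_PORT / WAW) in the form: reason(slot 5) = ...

[0] MUL needs rd=2 wr=1: ok; after: ALU=3 MUL=0 MEM=1 BR=1, R=4, W=2
[1] ALU needs rd=2 wr=1: ok; after: ALU=2 MUL=0 MEM=1 BR=1, R=2, W=1
[2] ALU needs rd=2 wr=1: WAW; after: ALU=2 MUL=0 MEM=1 BR=1, R=2, W=1
[3] ALU needs rd=1 wr=1: ok; after: ALU=1 MUL=0 MEM=1 BR=1, R=1, W=0
[4] MUL needs rd=2 wr=1: FU; after: ALU=1 MUL=0 MEM=1 BR=1, R=1, W=0
[5] MEM needs rd=1 wr=1: WR_PORT; after: ALU=1 MUL=0 MEM=1 BR=1, R=1, W=0

reason(slot 5) = WR_PORT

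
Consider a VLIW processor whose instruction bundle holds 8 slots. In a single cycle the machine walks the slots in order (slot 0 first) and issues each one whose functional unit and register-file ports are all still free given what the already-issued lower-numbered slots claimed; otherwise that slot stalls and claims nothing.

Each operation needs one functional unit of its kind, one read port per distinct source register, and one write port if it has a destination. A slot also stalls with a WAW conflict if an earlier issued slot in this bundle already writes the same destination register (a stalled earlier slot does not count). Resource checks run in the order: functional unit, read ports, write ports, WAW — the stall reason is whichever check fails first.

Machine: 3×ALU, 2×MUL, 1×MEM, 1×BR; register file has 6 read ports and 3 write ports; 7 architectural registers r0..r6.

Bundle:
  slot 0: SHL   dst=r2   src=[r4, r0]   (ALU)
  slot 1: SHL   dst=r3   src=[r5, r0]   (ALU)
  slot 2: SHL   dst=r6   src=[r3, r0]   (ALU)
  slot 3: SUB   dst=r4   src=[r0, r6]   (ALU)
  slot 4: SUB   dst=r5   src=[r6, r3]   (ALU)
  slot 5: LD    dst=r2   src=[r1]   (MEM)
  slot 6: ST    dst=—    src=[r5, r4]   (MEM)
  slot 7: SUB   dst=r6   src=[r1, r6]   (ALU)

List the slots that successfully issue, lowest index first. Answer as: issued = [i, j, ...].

issued = [0, 1, 2]

(0) want 1×ALU +2rd +1wr — yes → AL2|MU2|ME1|BR1|rd4|wr2
(1) want 1×ALU +2rd +1wr — yes → AL1|MU2|ME1|BR1|rd2|wr1
(2) want 1×ALU +2rd +1wr — yes → AL0|MU2|ME1|BR1|rd0|wr0
(3) want 1×ALU +2rd +1wr — FU → AL0|MU2|ME1|BR1|rd0|wr0
(4) want 1×ALU +2rd +1wr — FU → AL0|MU2|ME1|BR1|rd0|wr0
(5) want 1×MEM +1rd +1wr — RD_PORT → AL0|MU2|ME1|BR1|rd0|wr0
(6) want 1×MEM +2rd +0wr — RD_PORT → AL0|MU2|ME1|BR1|rd0|wr0
(7) want 1×ALU +2rd +1wr — FU → AL0|MU2|ME1|BR1|rd0|wr0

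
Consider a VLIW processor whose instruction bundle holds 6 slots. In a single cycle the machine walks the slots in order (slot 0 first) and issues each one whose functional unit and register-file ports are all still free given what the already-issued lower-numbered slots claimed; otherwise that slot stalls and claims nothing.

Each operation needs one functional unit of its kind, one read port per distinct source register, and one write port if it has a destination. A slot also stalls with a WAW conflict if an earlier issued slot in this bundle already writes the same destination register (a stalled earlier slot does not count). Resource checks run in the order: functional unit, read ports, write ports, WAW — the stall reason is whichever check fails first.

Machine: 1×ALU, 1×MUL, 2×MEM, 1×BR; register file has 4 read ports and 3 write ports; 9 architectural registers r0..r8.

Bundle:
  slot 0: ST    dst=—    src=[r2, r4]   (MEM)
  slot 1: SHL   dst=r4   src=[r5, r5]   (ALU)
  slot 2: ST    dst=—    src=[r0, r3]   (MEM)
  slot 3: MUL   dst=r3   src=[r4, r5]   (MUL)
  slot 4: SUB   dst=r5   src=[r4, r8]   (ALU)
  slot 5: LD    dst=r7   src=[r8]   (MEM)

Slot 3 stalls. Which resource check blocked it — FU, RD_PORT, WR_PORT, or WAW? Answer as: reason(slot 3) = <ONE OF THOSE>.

reason(slot 3) = RD_PORT

#0 MEM src=r2,r4 dispatched  <A:1 Mu:1 Ld:1 B:1 rd:2 wr:3>
#1 ALU src=r5,r5 dispatched  <A:0 Mu:1 Ld:1 B:1 rd:1 wr:2>
#2 MEM src=r0,r3 held:RD_PORT  <A:0 Mu:1 Ld:1 B:1 rd:1 wr:2>
#3 MUL src=r4,r5 held:RD_PORT  <A:0 Mu:1 Ld:1 B:1 rd:1 wr:2>
#4 ALU src=r4,r8 held:FU  <A:0 Mu:1 Ld:1 B:1 rd:1 wr:2>
#5 MEM src=r8 dispatched  <A:0 Mu:1 Ld:0 B:1 rd:0 wr:1>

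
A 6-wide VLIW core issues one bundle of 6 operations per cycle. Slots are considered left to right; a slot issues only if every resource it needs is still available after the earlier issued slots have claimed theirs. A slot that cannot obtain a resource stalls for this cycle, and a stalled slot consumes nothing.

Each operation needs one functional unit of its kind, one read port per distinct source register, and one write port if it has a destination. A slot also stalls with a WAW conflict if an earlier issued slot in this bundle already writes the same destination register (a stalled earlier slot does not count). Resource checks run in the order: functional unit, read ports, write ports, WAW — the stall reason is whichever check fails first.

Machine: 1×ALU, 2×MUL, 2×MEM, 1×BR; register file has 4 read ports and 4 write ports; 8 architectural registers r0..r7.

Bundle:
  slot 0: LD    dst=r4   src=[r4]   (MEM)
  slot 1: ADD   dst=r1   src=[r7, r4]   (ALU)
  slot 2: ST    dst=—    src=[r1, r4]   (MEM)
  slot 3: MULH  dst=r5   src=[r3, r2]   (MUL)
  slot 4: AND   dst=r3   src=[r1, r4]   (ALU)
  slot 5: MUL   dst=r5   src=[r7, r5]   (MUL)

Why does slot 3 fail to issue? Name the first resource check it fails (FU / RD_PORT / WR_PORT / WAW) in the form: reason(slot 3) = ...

[0] MEM needs rd=1 wr=1: ok; after: ALU=1 MUL=2 MEM=1 BR=1, R=3, W=3
[1] ALU needs rd=2 wr=1: ok; after: ALU=0 MUL=2 MEM=1 BR=1, R=1, W=2
[2] MEM needs rd=2 wr=0: RD_PORT; after: ALU=0 MUL=2 MEM=1 BR=1, R=1, W=2
[3] MUL needs rd=2 wr=1: RD_PORT; after: ALU=0 MUL=2 MEM=1 BR=1, R=1, W=2
[4] ALU needs rd=2 wr=1: FU; after: ALU=0 MUL=2 MEM=1 BR=1, R=1, W=2
[5] MUL needs rd=2 wr=1: RD_PORT; after: ALU=0 MUL=2 MEM=1 BR=1, R=1, W=2

reason(slot 3) = RD_PORT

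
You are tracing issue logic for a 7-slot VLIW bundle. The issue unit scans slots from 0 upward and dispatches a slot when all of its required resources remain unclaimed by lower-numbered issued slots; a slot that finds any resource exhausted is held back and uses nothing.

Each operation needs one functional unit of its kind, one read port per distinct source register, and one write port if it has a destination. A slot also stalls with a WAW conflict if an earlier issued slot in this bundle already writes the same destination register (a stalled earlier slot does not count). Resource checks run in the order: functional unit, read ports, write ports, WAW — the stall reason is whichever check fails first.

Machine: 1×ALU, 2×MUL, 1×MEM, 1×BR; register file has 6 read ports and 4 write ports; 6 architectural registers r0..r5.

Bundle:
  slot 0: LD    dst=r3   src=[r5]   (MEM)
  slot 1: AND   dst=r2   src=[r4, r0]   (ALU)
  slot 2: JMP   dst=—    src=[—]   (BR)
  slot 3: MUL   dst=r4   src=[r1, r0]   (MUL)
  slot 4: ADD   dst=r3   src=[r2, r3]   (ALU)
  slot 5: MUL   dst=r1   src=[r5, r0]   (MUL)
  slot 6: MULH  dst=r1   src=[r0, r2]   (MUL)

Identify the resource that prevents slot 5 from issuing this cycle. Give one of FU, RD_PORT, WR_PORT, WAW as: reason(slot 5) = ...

  0. MEM→r3 ⇒ go  {1A/2Mu/0Ld/1B | 5r 3w}
  1. ALU→r2 ⇒ go  {0A/2Mu/0Ld/1B | 3r 2w}
  2. BR ⇒ go  {0A/2Mu/0Ld/0B | 3r 2w}
  3. MUL→r4 ⇒ go  {0A/1Mu/0Ld/0B | 1r 1w}
  4. ALU→r3 ⇒ no(FU)  {0A/1Mu/0Ld/0B | 1r 1w}
  5. MUL→r1 ⇒ no(RD_PORT)  {0A/1Mu/0Ld/0B | 1r 1w}
  6. MUL→r1 ⇒ no(RD_PORT)  {0A/1Mu/0Ld/0B | 1r 1w}

reason(slot 5) = RD_PORT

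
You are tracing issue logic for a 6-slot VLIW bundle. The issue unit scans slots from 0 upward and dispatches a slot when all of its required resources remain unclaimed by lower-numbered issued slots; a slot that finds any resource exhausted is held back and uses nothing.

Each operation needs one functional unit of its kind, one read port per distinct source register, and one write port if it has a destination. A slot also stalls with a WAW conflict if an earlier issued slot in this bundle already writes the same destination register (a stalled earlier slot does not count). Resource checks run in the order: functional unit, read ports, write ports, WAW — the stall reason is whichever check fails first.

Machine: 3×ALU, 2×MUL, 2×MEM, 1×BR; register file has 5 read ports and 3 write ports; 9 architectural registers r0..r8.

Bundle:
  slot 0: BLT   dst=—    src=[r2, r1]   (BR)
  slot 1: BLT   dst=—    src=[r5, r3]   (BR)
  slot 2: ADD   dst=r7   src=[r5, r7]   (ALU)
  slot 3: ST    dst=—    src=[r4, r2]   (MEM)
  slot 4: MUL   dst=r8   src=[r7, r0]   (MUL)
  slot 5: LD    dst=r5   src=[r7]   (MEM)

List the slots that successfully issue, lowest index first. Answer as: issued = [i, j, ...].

issued = [0, 2, 5]

(0) want 1×BR +2rd +0wr — yes → AL3|MU2|ME2|BR0|rd3|wr3
(1) want 1×BR +2rd +0wr — FU → AL3|MU2|ME2|BR0|rd3|wr3
(2) want 1×ALU +2rd +1wr — yes → AL2|MU2|ME2|BR0|rd1|wr2
(3) want 1×MEM +2rd +0wr — RD_PORT → AL2|MU2|ME2|BR0|rd1|wr2
(4) want 1×MUL +2rd +1wr — RD_PORT → AL2|MU2|ME2|BR0|rd1|wr2
(5) want 1×MEM +1rd +1wr — yes → AL2|MU2|ME1|BR0|rd0|wr1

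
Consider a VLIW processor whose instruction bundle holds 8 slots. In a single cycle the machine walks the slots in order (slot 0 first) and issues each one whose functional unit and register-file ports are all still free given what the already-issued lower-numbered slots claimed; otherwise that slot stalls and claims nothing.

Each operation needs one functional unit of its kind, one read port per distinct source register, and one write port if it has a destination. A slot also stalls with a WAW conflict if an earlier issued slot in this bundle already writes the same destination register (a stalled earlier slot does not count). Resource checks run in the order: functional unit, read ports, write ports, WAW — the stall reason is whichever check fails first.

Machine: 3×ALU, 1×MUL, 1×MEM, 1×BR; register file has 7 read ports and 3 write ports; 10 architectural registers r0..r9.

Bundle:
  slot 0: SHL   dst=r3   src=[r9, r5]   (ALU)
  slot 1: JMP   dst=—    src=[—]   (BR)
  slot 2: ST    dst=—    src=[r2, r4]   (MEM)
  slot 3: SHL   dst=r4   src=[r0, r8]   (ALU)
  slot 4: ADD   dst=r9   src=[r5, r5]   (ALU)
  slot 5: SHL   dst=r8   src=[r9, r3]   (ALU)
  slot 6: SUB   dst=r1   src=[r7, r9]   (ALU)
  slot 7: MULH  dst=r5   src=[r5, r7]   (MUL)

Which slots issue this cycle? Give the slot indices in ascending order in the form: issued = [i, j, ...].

issued = [0, 1, 2, 3, 4]

#0 ALU src=r9,r5 dispatched  <A:2 Mu:1 Ld:1 B:1 rd:5 wr:2>
#1 BR src=- dispatched  <A:2 Mu:1 Ld:1 B:0 rd:5 wr:2>
#2 MEM src=r2,r4 dispatched  <A:2 Mu:1 Ld:0 B:0 rd:3 wr:2>
#3 ALU src=r0,r8 dispatched  <A:1 Mu:1 Ld:0 B:0 rd:1 wr:1>
#4 ALU src=r5,r5 dispatched  <A:0 Mu:1 Ld:0 B:0 rd:0 wr:0>
#5 ALU src=r9,r3 held:FU  <A:0 Mu:1 Ld:0 B:0 rd:0 wr:0>
#6 ALU src=r7,r9 held:FU  <A:0 Mu:1 Ld:0 B:0 rd:0 wr:0>
#7 MUL src=r5,r7 held:RD_PORT  <A:0 Mu:1 Ld:0 B:0 rd:0 wr:0>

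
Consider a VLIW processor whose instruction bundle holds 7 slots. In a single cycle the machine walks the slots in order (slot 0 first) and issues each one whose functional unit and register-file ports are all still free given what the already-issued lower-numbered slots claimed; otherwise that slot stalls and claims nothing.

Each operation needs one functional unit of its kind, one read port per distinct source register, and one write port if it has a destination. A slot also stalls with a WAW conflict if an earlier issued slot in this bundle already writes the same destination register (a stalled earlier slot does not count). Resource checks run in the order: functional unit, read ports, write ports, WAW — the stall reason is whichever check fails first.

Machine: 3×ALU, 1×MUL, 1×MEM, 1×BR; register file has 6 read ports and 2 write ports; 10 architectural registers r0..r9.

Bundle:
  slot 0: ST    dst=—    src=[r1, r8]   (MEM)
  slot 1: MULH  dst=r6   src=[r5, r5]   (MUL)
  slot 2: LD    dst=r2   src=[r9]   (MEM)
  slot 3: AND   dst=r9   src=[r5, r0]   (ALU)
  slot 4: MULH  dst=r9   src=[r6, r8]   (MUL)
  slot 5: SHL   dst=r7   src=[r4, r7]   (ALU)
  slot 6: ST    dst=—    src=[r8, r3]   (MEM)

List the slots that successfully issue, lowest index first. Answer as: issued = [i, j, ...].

issued = [0, 1, 3]

(0) want 1×MEM +2rd +0wr — yes → AL3|MU1|ME0|BR1|rd4|wr2
(1) want 1×MUL +1rd +1wr — yes → AL3|MU0|ME0|BR1|rd3|wr1
(2) want 1×MEM +1rd +1wr — FU → AL3|MU0|ME0|BR1|rd3|wr1
(3) want 1×ALU +2rd +1wr — yes → AL2|MU0|ME0|BR1|rd1|wr0
(4) want 1×MUL +2rd +1wr — FU → AL2|MU0|ME0|BR1|rd1|wr0
(5) want 1×ALU +2rd +1wr — RD_PORT → AL2|MU0|ME0|BR1|rd1|wr0
(6) want 1×MEM +2rd +0wr — FU → AL2|MU0|ME0|BR1|rd1|wr0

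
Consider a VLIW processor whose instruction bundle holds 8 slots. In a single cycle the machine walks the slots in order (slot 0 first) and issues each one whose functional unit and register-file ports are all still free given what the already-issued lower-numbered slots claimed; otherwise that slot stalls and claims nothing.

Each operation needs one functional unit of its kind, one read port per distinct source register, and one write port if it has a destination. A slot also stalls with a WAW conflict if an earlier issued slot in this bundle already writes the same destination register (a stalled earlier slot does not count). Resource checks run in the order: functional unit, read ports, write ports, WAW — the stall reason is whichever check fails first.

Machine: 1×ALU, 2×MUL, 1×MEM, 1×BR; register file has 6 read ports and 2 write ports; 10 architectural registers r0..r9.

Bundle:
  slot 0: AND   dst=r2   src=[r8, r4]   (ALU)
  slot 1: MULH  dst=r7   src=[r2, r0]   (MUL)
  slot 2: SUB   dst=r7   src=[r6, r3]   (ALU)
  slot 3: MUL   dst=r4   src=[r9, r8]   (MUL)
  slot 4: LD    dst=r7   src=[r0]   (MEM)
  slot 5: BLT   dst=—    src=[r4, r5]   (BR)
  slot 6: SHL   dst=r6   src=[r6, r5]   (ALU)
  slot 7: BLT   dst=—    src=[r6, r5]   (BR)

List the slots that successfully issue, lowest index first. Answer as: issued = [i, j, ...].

  0. ALU→r2 ⇒ go  {0A/2Mu/1Ld/1B | 4r 1w}
  1. MUL→r7 ⇒ go  {0A/1Mu/1Ld/1B | 2r 0w}
  2. ALU→r7 ⇒ no(FU)  {0A/1Mu/1Ld/1B | 2r 0w}
  3. MUL→r4 ⇒ no(WR_PORT)  {0A/1Mu/1Ld/1B | 2r 0w}
  4. MEM→r7 ⇒ no(WR_PORT)  {0A/1Mu/1Ld/1B | 2r 0w}
  5. BR ⇒ go  {0A/1Mu/1Ld/0B | 0r 0w}
  6. ALU→r6 ⇒ no(FU)  {0A/1Mu/1Ld/0B | 0r 0w}
  7. BR ⇒ no(FU)  {0A/1Mu/1Ld/0B | 0r 0w}

issued = [0, 1, 5]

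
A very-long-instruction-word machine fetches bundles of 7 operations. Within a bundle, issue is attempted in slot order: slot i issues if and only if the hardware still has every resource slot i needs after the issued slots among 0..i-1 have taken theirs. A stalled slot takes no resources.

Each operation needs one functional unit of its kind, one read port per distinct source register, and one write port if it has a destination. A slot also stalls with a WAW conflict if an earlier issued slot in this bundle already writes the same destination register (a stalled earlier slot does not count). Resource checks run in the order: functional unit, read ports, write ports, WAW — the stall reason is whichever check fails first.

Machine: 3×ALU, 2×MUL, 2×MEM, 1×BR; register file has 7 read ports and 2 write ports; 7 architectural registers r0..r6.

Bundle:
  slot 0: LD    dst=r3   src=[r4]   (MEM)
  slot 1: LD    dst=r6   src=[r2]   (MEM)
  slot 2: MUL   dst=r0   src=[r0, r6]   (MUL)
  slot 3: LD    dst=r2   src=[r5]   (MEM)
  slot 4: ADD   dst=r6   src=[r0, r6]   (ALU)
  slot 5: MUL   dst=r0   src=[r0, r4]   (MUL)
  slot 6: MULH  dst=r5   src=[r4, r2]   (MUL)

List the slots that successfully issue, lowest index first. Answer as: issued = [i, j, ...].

issued = [0, 1]

[0] MEM needs rd=1 wr=1: ok; after: ALU=3 MUL=2 MEM=1 BR=1, R=6, W=1
[1] MEM needs rd=1 wr=1: ok; after: ALU=3 MUL=2 MEM=0 BR=1, R=5, W=0
[2] MUL needs rd=2 wr=1: WR_PORT; after: ALU=3 MUL=2 MEM=0 BR=1, R=5, W=0
[3] MEM needs rd=1 wr=1: FU; after: ALU=3 MUL=2 MEM=0 BR=1, R=5, W=0
[4] ALU needs rd=2 wr=1: WR_PORT; after: ALU=3 MUL=2 MEM=0 BR=1, R=5, W=0
[5] MUL needs rd=2 wr=1: WR_PORT; after: ALU=3 MUL=2 MEM=0 BR=1, R=5, W=0
[6] MUL needs rd=2 wr=1: WR_PORT; after: ALU=3 MUL=2 MEM=0 BR=1, R=5, W=0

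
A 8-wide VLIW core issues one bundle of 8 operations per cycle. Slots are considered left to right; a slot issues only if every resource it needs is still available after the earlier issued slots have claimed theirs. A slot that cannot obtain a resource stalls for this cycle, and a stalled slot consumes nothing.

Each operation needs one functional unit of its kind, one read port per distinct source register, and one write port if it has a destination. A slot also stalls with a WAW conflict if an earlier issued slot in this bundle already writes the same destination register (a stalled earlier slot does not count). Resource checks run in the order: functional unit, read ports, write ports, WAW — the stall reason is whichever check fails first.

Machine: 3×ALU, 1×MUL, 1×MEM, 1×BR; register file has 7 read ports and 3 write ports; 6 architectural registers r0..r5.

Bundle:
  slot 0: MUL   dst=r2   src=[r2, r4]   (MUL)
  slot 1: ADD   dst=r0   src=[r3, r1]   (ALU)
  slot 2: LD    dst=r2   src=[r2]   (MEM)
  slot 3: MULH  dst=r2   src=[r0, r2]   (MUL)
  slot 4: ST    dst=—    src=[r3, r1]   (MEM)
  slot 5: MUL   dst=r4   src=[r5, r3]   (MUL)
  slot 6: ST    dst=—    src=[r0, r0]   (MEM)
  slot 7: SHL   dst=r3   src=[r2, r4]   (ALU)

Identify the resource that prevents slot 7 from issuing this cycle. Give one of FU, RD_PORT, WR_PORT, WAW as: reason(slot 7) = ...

  0. MUL→r2 ⇒ go  {3A/0Mu/1Ld/1B | 5r 2w}
  1. ALU→r0 ⇒ go  {2A/0Mu/1Ld/1B | 3r 1w}
  2. MEM→r2 ⇒ no(WAW)  {2A/0Mu/1Ld/1B | 3r 1w}
  3. MUL→r2 ⇒ no(FU)  {2A/0Mu/1Ld/1B | 3r 1w}
  4. MEM ⇒ go  {2A/0Mu/0Ld/1B | 1r 1w}
  5. MUL→r4 ⇒ no(FU)  {2A/0Mu/0Ld/1B | 1r 1w}
  6. MEM ⇒ no(FU)  {2A/0Mu/0Ld/1B | 1r 1w}
  7. ALU→r3 ⇒ no(RD_PORT)  {2A/0Mu/0Ld/1B | 1r 1w}

reason(slot 7) = RD_PORT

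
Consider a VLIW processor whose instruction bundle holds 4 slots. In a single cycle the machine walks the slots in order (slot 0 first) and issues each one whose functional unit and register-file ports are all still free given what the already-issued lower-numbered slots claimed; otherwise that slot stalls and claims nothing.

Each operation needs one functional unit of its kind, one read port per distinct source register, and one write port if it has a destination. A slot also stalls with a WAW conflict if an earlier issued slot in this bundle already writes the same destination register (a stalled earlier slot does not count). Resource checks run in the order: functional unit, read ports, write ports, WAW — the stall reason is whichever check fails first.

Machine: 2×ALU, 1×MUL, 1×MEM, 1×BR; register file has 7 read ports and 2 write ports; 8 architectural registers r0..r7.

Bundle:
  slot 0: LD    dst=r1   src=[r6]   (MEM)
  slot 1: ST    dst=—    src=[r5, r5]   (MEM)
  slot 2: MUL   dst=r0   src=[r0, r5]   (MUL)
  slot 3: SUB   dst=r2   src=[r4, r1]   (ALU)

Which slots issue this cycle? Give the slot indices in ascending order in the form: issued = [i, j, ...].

issued = [0, 2]

[0] MEM needs rd=1 wr=1: ok; after: ALU=2 MUL=1 MEM=0 BR=1, R=6, W=1
[1] MEM needs rd=1 wr=0: FU; after: ALU=2 MUL=1 MEM=0 BR=1, R=6, W=1
[2] MUL needs rd=2 wr=1: ok; after: ALU=2 MUL=0 MEM=0 BR=1, R=4, W=0
[3] ALU needs rd=2 wr=1: WR_PORT; after: ALU=2 MUL=0 MEM=0 BR=1, R=4, W=0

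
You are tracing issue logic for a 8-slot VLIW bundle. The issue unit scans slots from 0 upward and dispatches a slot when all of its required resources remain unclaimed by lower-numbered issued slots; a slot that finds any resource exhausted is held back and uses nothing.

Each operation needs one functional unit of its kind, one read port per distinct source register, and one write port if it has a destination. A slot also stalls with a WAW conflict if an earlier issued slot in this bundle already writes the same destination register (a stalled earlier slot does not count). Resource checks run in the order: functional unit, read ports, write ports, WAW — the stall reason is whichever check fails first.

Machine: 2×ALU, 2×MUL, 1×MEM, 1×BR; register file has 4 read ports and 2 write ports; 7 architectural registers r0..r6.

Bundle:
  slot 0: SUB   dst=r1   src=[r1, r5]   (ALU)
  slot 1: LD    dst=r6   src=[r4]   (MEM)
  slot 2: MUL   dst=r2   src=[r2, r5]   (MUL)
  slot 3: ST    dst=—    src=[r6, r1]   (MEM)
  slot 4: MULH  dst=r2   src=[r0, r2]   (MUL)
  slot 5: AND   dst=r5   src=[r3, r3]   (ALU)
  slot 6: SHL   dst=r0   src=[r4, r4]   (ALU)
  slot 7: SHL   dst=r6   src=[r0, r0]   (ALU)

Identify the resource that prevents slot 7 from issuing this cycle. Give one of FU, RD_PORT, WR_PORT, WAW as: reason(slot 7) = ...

reason(slot 7) = WR_PORT

  0. ALU→r1 ⇒ go  {1A/2Mu/1Ld/1B | 2r 1w}
  1. MEM→r6 ⇒ go  {1A/2Mu/0Ld/1B | 1r 0w}
  2. MUL→r2 ⇒ no(RD_PORT)  {1A/2Mu/0Ld/1B | 1r 0w}
  3. MEM ⇒ no(FU)  {1A/2Mu/0Ld/1B | 1r 0w}
  4. MUL→r2 ⇒ no(RD_PORT)  {1A/2Mu/0Ld/1B | 1r 0w}
  5. ALU→r5 ⇒ no(WR_PORT)  {1A/2Mu/0Ld/1B | 1r 0w}
  6. ALU→r0 ⇒ no(WR_PORT)  {1A/2Mu/0Ld/1B | 1r 0w}
  7. ALU→r6 ⇒ no(WR_PORT)  {1A/2Mu/0Ld/1B | 1r 0w}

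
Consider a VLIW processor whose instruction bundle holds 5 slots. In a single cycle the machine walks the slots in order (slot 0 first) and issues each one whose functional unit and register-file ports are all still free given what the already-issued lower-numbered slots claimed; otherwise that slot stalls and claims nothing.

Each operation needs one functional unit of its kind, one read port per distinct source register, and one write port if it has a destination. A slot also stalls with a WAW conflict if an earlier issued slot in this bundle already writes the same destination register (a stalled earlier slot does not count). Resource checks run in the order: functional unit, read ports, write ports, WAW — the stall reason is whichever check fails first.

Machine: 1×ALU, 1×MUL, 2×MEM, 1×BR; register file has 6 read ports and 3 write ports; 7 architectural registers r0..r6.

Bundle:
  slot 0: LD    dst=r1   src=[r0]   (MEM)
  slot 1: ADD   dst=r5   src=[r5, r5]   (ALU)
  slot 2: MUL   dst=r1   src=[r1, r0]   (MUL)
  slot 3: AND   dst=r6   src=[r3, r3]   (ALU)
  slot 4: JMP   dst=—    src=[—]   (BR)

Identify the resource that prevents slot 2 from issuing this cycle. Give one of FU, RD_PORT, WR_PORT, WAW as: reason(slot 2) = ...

#0 MEM src=r0 dispatched  <A:1 Mu:1 Ld:1 B:1 rd:5 wr:2>
#1 ALU src=r5,r5 dispatched  <A:0 Mu:1 Ld:1 B:1 rd:4 wr:1>
#2 MUL src=r1,r0 held:WAW  <A:0 Mu:1 Ld:1 B:1 rd:4 wr:1>
#3 ALU src=r3,r3 held:FU  <A:0 Mu:1 Ld:1 B:1 rd:4 wr:1>
#4 BR src=- dispatched  <A:0 Mu:1 Ld:1 B:0 rd:4 wr:1>

reason(slot 2) = WAW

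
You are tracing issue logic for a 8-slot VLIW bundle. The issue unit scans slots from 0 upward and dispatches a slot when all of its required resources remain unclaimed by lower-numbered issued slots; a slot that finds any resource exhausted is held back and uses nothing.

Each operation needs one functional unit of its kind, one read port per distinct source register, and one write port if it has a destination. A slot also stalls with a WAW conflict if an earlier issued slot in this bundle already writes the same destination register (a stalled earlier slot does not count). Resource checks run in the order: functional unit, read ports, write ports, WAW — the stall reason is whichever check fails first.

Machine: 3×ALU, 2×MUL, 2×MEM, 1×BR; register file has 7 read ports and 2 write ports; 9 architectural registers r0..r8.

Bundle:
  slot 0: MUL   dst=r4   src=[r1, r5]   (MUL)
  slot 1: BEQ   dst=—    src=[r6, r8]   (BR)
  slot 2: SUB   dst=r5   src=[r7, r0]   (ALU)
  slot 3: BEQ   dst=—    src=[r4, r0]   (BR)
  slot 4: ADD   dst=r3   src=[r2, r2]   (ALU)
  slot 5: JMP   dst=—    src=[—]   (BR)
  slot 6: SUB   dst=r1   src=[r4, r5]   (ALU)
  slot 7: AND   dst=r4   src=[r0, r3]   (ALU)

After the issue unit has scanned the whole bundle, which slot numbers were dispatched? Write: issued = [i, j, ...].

(0) want 1×MUL +2rd +1wr — yes → AL3|MU1|ME2|BR1|rd5|wr1
(1) want 1×BR +2rd +0wr — yes → AL3|MU1|ME2|BR0|rd3|wr1
(2) want 1×ALU +2rd +1wr — yes → AL2|MU1|ME2|BR0|rd1|wr0
(3) want 1×BR +2rd +0wr — FU → AL2|MU1|ME2|BR0|rd1|wr0
(4) want 1×ALU +1rd +1wr — WR_PORT → AL2|MU1|ME2|BR0|rd1|wr0
(5) want 1×BR +0rd +0wr — FU → AL2|MU1|ME2|BR0|rd1|wr0
(6) want 1×ALU +2rd +1wr — RD_PORT → AL2|MU1|ME2|BR0|rd1|wr0
(7) want 1×ALU +2rd +1wr — RD_PORT → AL2|MU1|ME2|BR0|rd1|wr0

issued = [0, 1, 2]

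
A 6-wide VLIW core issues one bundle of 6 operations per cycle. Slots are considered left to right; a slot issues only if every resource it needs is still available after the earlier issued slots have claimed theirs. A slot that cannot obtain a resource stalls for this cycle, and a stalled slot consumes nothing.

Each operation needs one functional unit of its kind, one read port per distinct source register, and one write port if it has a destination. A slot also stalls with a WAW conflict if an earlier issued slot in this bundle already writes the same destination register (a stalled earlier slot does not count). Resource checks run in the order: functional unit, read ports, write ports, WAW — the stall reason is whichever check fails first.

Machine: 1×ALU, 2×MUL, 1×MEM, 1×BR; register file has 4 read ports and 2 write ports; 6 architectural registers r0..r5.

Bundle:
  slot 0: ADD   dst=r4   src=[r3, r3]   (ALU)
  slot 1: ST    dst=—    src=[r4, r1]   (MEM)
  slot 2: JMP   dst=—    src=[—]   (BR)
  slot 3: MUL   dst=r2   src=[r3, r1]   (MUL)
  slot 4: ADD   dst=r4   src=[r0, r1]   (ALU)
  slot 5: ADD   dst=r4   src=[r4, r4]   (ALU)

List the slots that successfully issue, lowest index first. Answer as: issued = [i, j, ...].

issued = [0, 1, 2]

  0. ALU→r4 ⇒ go  {0A/2Mu/1Ld/1B | 3r 1w}
  1. MEM ⇒ go  {0A/2Mu/0Ld/1B | 1r 1w}
  2. BR ⇒ go  {0A/2Mu/0Ld/0B | 1r 1w}
  3. MUL→r2 ⇒ no(RD_PORT)  {0A/2Mu/0Ld/0B | 1r 1w}
  4. ALU→r4 ⇒ no(FU)  {0A/2Mu/0Ld/0B | 1r 1w}
  5. ALU→r4 ⇒ no(FU)  {0A/2Mu/0Ld/0B | 1r 1w}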